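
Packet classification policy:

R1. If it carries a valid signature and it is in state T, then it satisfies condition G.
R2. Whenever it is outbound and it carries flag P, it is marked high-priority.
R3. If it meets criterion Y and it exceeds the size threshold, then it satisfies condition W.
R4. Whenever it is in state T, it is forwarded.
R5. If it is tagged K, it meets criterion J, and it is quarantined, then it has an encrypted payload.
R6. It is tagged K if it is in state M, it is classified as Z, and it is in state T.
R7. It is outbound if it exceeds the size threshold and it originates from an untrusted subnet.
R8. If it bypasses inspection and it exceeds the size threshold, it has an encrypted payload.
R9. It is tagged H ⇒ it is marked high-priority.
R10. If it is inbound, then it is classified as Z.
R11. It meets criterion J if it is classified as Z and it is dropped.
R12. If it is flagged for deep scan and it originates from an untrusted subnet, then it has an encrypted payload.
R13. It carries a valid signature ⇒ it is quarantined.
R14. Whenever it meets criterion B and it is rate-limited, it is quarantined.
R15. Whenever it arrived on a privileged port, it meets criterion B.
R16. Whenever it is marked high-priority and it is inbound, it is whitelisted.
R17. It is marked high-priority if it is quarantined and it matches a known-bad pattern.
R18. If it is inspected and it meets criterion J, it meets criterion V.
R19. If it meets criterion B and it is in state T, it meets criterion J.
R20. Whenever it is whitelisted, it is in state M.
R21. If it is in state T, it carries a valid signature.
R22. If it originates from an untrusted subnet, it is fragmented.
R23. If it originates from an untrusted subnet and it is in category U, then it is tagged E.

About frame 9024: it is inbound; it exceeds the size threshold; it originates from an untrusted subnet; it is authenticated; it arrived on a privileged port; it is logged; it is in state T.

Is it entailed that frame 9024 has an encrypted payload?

No

Forward chaining from the given facts derives: is forwarded, is outbound, is classified as Z, meets criterion B, meets criterion J, carries a valid signature, is fragmented, satisfies condition G, is quarantined.
Rules concluding "it has an encrypted payload": R5 needs "it is tagged K"; R8 needs "it bypasses inspection"; R12 needs "it is flagged for deep scan" — none of these are established.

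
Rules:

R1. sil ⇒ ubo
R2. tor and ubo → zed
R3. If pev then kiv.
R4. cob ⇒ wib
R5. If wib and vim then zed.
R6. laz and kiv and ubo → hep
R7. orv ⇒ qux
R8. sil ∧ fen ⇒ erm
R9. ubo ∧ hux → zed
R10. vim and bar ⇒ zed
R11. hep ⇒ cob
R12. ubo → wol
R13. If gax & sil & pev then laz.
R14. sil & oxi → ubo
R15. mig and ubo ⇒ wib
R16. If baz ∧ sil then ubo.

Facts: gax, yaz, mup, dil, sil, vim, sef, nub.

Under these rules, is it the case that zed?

No

Forward chaining from the given facts derives: ubo, wol.
Rules concluding zed: R2 needs tor; R5 needs wib; R9 needs hux; R10 needs bar — none of these are established.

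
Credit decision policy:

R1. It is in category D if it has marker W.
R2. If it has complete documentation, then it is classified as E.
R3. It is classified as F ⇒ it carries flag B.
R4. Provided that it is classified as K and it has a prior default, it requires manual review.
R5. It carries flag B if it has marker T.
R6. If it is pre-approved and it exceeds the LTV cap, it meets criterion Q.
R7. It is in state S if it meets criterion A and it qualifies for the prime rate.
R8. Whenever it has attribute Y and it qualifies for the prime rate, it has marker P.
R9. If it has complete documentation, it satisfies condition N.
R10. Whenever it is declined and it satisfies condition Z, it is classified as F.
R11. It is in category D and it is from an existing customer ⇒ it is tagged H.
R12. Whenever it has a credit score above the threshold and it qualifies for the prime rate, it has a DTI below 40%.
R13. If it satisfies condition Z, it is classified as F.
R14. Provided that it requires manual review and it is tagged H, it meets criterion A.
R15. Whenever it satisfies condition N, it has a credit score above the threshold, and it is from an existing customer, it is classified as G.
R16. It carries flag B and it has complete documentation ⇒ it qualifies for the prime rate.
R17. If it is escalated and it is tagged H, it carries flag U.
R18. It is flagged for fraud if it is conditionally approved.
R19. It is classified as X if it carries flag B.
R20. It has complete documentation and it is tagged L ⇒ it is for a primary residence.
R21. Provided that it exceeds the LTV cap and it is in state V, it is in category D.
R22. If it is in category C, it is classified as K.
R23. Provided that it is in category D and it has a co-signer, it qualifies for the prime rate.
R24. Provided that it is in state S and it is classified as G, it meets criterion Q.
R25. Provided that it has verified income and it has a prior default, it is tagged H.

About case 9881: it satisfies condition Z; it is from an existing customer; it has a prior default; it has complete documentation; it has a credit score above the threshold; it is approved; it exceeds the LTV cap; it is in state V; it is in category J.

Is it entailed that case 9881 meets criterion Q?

No

Forward chaining from the given facts derives: is classified as E, satisfies condition N, is classified as F, is classified as G, is in category D, carries flag B, is tagged H, qualifies for the prime rate, is classified as X, has a DTI below 40%.
Rules concluding "it meets criterion Q": R6 needs "it is pre-approved"; R24 needs "it is in state S" — none of these are established.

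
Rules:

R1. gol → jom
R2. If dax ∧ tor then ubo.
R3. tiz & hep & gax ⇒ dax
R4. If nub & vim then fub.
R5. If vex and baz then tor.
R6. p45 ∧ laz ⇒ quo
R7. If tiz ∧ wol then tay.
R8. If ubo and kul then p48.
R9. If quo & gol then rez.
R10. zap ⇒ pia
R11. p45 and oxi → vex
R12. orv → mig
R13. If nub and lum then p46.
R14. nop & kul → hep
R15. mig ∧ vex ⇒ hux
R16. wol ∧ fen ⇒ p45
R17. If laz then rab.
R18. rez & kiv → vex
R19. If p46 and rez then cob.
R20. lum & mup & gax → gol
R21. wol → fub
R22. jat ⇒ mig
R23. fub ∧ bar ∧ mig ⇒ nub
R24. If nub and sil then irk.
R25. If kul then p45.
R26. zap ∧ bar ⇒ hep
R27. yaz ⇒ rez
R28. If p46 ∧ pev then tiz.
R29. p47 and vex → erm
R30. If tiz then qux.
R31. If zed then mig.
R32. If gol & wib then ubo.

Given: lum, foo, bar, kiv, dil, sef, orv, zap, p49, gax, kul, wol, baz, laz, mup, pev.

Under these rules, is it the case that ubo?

mig  (by R12: orv)
gol  (by R20: lum, mup, gax)
fub  (by R21: wol)
nub  (by R23: fub, bar, mig)
p45  (by R25: kul)
hep  (by R26: zap, bar)
quo  (by R6: p45, laz)
rez  (by R9: quo, gol)
p46  (by R13: nub, lum)
vex  (by R18: rez, kiv)
tiz  (by R28: p46, pev)
dax  (by R3: tiz, hep, gax)
tor  (by R5: vex, baz)
ubo  (by R2: dax, tor)

Yes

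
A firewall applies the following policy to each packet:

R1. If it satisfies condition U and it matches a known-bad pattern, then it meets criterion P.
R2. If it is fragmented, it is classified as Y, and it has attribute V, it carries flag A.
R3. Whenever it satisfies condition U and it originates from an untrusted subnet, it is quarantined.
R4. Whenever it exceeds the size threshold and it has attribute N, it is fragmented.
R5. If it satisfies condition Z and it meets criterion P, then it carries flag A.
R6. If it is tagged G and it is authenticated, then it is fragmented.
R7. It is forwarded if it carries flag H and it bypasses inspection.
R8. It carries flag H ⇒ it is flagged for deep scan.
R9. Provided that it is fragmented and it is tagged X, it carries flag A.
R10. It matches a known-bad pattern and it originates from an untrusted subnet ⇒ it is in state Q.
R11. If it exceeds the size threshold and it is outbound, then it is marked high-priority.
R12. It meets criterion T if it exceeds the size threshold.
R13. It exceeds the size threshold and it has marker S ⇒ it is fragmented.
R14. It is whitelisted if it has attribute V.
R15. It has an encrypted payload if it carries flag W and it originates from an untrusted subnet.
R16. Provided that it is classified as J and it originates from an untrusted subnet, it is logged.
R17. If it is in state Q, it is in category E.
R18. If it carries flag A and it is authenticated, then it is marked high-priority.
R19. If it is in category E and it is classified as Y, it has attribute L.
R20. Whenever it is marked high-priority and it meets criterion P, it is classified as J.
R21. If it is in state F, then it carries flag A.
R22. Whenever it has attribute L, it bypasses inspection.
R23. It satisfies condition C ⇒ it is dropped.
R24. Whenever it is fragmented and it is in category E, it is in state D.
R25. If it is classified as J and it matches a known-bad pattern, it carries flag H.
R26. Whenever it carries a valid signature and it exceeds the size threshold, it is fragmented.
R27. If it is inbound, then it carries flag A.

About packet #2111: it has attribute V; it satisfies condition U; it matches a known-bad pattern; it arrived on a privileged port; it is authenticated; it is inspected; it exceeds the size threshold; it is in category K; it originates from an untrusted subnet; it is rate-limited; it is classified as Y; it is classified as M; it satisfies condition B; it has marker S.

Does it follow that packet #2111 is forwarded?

Yes

By R1 (it satisfies condition U, it matches a known-bad pattern): it meets criterion P.
By R10 (it matches a known-bad pattern, it originates from an untrusted subnet): it is in state Q.
By R13 (it exceeds the size threshold, it has marker S): it is fragmented.
By R17 (it is in state Q): it is in category E.
By R19 (it is in category E, it is classified as Y): it has attribute L.
By R22 (it has attribute L): it bypasses inspection.
By R2 (it is fragmented, it is classified as Y, it has attribute V): it carries flag A.
By R18 (it carries flag A, it is authenticated): it is marked high-priority.
By R20 (it is marked high-priority, it meets criterion P): it is classified as J.
By R25 (it is classified as J, it matches a known-bad pattern): it carries flag H.
By R7 (it carries flag H, it bypasses inspection): it is forwarded.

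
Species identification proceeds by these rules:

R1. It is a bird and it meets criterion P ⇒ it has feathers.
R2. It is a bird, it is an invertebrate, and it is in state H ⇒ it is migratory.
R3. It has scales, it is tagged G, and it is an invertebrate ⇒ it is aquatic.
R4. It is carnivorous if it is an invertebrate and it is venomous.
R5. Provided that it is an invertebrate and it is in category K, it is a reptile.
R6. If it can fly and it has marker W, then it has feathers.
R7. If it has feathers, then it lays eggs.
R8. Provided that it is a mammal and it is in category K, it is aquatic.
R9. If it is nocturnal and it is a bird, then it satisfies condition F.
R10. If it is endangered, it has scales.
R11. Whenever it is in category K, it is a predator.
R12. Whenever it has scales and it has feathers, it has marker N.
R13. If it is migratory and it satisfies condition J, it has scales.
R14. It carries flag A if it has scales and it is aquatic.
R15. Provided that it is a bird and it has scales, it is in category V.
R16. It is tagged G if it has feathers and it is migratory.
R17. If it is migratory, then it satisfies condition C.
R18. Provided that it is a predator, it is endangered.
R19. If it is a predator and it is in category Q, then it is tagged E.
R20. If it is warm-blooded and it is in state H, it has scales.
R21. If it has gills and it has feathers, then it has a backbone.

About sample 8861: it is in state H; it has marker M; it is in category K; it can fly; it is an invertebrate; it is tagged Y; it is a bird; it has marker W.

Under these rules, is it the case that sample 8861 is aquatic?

Yes

By R2 (it is a bird, it is an invertebrate, it is in state H): it is migratory.
By R6 (it can fly, it has marker W): it has feathers.
By R11 (it is in category K): it is a predator.
By R16 (it has feathers, it is migratory): it is tagged G.
By R18 (it is a predator): it is endangered.
By R10 (it is endangered): it has scales.
By R3 (it has scales, it is tagged G, it is an invertebrate): it is aquatic.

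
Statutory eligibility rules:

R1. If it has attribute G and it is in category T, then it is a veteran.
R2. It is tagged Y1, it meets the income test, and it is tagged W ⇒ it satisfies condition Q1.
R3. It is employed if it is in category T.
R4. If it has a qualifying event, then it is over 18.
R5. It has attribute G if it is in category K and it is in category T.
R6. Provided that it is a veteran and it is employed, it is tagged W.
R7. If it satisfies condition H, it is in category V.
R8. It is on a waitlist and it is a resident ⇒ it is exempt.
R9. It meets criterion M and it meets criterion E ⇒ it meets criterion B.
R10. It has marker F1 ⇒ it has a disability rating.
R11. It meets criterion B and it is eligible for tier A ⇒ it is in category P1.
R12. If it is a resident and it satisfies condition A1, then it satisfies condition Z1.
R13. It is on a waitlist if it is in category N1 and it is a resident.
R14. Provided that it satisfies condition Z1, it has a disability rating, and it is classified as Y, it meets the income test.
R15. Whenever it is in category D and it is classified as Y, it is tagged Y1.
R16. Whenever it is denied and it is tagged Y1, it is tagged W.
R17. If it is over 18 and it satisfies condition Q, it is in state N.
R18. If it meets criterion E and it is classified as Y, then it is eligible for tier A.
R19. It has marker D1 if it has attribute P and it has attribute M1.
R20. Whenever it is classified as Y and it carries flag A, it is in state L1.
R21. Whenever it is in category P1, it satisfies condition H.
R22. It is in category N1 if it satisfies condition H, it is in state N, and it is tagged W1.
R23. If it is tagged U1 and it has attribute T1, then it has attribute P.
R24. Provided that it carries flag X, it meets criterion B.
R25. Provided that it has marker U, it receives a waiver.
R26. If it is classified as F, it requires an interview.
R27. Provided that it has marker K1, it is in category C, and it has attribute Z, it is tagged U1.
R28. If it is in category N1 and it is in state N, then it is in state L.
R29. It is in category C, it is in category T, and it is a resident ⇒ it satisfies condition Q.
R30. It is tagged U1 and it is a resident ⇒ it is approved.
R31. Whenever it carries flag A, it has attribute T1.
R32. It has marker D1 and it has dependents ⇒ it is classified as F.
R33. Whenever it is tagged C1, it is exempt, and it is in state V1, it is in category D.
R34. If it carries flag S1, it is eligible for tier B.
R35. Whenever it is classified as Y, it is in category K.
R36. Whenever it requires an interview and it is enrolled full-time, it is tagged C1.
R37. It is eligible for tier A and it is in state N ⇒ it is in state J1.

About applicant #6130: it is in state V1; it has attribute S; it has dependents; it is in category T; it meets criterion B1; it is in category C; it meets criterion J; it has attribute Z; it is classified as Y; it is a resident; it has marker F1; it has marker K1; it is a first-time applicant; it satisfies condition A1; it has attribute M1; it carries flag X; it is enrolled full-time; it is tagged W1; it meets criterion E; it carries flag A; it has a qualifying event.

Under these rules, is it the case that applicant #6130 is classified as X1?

No

Forward chaining from the given facts derives: is employed, is over 18, has a disability rating, satisfies condition Z1, meets the income test, is eligible for tier A, is in state L1, meets criterion B, is tagged U1, satisfies condition Q, is approved, has attribute T1, is in category K, has attribute G, is in category P1, is in state N, satisfies condition H, is in category N1, has attribute P, is in state L, is in state J1, is a veteran, is tagged W, is in category V, is on a waitlist, has marker D1, is classified as F, is exempt, requires an interview, is tagged C1, is in category D, is tagged Y1, satisfies condition Q1.
No rule has "it is classified as X1" as its conclusion, and it is not among the given facts.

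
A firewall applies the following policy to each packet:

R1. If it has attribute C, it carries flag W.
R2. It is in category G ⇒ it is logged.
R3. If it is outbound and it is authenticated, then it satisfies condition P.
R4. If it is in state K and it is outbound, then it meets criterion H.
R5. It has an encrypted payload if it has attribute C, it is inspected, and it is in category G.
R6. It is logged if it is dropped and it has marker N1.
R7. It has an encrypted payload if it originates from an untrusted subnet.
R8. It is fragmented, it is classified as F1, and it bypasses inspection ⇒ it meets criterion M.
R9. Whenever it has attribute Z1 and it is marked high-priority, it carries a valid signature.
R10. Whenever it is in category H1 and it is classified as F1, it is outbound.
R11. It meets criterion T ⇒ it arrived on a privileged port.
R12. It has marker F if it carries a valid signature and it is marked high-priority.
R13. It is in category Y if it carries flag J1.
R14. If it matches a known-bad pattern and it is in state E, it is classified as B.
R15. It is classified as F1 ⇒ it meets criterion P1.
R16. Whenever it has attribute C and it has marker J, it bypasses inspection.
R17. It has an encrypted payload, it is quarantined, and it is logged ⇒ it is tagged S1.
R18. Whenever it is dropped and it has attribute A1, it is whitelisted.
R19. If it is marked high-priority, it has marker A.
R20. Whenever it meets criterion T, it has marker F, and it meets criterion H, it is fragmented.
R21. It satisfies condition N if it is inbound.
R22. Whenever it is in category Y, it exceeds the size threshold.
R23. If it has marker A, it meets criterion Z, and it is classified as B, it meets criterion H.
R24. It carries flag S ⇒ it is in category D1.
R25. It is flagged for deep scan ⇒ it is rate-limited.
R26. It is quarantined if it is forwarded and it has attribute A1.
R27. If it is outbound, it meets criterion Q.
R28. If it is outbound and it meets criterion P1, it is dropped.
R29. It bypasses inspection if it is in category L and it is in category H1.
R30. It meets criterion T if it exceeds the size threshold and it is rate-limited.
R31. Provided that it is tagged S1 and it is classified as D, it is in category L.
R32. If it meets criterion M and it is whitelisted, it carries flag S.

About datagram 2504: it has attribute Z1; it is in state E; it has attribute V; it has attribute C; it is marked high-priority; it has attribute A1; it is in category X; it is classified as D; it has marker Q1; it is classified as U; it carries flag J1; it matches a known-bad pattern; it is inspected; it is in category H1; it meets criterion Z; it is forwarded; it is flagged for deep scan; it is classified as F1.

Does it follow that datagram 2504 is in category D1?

Forward chaining from the given facts derives: carries flag W, carries a valid signature, is outbound, has marker F, is in category Y, is classified as B, meets criterion P1, has marker A, exceeds the size threshold, meets criterion H, is rate-limited, is quarantined, meets criterion Q, is dropped, meets criterion T, arrived on a privileged port, is whitelisted, is fragmented.
The only rule concluding "it is in category D1" is R24, which needs "it carries flag S"; that is never established.

No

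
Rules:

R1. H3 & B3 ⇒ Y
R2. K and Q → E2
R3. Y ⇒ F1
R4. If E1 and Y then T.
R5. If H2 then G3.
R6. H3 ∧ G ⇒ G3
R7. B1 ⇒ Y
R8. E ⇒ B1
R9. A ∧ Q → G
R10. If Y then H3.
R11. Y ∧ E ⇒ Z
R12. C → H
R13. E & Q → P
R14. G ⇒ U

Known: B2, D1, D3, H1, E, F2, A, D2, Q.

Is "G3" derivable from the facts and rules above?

B1  (by R8: E)
G  (by R9: A, Q)
Y  (by R7: B1)
H3  (by R10: Y)
G3  (by R6: H3, G)

Yes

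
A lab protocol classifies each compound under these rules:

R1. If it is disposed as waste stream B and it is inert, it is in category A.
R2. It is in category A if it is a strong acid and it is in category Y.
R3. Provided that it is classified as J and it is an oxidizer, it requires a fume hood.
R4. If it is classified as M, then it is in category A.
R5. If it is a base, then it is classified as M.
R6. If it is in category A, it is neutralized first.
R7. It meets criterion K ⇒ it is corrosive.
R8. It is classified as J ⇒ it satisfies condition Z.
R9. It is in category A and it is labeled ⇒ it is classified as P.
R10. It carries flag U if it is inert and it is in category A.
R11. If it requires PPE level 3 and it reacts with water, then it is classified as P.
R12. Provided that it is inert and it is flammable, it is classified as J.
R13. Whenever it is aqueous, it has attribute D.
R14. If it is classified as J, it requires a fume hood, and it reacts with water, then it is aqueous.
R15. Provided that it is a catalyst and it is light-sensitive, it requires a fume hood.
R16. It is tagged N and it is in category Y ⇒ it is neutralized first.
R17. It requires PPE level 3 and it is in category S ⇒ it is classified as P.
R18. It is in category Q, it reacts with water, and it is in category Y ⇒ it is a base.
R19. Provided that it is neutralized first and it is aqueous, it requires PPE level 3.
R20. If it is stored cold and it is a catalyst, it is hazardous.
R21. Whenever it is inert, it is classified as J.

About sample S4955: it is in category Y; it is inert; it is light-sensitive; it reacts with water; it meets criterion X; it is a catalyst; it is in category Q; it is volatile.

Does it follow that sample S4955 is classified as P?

By R15 (it is a catalyst, it is light-sensitive): it requires a fume hood.
By R18 (it is in category Q, it reacts with water, it is in category Y): it is a base.
By R21 (it is inert): it is classified as J.
By R5 (it is a base): it is classified as M.
By R14 (it is classified as J, it requires a fume hood, it reacts with water): it is aqueous.
By R4 (it is classified as M): it is in category A.
By R6 (it is in category A): it is neutralized first.
By R19 (it is neutralized first, it is aqueous): it requires PPE level 3.
By R11 (it requires PPE level 3, it reacts with water): it is classified as P.

Yes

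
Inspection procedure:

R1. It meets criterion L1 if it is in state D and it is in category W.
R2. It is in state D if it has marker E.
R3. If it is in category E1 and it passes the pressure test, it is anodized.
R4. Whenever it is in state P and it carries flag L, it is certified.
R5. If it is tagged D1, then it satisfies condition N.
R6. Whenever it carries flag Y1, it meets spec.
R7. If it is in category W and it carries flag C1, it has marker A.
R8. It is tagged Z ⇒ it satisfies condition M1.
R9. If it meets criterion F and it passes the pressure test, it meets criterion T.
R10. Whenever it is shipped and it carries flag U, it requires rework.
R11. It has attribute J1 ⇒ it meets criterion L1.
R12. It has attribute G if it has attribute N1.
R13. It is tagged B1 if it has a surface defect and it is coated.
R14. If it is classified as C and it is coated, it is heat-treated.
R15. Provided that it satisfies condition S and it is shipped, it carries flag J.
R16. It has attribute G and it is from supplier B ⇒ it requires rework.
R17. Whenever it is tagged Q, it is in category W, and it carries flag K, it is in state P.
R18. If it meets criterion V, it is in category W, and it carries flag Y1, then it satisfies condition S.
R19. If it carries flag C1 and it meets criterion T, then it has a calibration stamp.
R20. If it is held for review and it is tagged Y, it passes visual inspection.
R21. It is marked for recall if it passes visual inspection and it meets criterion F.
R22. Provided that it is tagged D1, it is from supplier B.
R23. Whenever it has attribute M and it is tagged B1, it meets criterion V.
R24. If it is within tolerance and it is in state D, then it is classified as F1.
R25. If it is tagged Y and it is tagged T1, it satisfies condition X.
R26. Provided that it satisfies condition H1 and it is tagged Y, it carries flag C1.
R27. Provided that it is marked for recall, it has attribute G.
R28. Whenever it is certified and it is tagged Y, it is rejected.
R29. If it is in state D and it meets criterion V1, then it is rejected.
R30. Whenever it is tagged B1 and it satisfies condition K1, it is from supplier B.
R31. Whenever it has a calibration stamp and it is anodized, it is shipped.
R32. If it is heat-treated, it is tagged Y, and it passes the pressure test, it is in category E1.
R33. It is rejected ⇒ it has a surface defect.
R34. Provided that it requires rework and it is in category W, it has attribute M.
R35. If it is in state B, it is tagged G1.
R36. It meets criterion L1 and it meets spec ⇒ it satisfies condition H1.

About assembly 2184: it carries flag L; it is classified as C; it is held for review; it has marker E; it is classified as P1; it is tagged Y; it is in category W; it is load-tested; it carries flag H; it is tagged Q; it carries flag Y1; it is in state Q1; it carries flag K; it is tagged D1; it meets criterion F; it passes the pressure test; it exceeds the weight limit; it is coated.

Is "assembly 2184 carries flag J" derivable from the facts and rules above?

Yes

By R2 (it has marker E): it is in state D.
By R6 (it carries flag Y1): it meets spec.
By R9 (it meets criterion F, it passes the pressure test): it meets criterion T.
By R14 (it is classified as C, it is coated): it is heat-treated.
By R17 (it is tagged Q, it is in category W, it carries flag K): it is in state P.
By R20 (it is held for review, it is tagged Y): it passes visual inspection.
By R21 (it passes visual inspection, it meets criterion F): it is marked for recall.
By R22 (it is tagged D1): it is from supplier B.
By R27 (it is marked for recall): it has attribute G.
By R32 (it is heat-treated, it is tagged Y, it passes the pressure test): it is in category E1.
By R1 (it is in state D, it is in category W): it meets criterion L1.
By R3 (it is in category E1, it passes the pressure test): it is anodized.
By R4 (it is in state P, it carries flag L): it is certified.
By R16 (it has attribute G, it is from supplier B): it requires rework.
By R28 (it is certified, it is tagged Y): it is rejected.
By R33 (it is rejected): it has a surface defect.
By R34 (it requires rework, it is in category W): it has attribute M.
By R36 (it meets criterion L1, it meets spec): it satisfies condition H1.
By R13 (it has a surface defect, it is coated): it is tagged B1.
By R23 (it has attribute M, it is tagged B1): it meets criterion V.
By R26 (it satisfies condition H1, it is tagged Y): it carries flag C1.
By R18 (it meets criterion V, it is in category W, it carries flag Y1): it satisfies condition S.
By R19 (it carries flag C1, it meets criterion T): it has a calibration stamp.
By R31 (it has a calibration stamp, it is anodized): it is shipped.
By R15 (it satisfies condition S, it is shipped): it carries flag J.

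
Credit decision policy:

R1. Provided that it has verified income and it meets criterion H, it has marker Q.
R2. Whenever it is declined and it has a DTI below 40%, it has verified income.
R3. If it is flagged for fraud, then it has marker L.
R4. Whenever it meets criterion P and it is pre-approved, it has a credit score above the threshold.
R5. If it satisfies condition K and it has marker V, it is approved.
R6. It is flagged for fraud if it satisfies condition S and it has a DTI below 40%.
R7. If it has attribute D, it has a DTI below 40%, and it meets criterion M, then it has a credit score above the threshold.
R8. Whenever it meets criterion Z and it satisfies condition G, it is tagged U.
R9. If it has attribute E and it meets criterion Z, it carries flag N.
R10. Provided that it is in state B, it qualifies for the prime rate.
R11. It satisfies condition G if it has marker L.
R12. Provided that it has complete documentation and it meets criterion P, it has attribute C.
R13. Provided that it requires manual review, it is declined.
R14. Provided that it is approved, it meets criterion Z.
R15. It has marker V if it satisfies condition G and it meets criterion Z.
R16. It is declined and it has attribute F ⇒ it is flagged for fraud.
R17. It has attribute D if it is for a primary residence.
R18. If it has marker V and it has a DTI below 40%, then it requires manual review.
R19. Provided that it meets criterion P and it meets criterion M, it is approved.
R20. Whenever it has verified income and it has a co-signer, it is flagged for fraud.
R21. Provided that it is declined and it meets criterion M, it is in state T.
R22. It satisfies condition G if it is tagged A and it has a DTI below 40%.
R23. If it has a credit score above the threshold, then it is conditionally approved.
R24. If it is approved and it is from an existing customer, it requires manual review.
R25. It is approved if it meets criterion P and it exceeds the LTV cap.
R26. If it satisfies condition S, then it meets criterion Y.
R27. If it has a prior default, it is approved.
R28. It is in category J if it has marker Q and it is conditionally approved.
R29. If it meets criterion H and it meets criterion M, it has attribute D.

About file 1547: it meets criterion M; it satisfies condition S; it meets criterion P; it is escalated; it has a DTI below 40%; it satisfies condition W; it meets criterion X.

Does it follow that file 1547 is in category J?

No

Forward chaining from the given facts derives: is flagged for fraud, is approved, meets criterion Y, has marker L, satisfies condition G, meets criterion Z, has marker V, requires manual review, is tagged U, is declined, is in state T, has verified income.
The only rule concluding "it is in category J" is R28, which needs "it has marker Q"; that is never established.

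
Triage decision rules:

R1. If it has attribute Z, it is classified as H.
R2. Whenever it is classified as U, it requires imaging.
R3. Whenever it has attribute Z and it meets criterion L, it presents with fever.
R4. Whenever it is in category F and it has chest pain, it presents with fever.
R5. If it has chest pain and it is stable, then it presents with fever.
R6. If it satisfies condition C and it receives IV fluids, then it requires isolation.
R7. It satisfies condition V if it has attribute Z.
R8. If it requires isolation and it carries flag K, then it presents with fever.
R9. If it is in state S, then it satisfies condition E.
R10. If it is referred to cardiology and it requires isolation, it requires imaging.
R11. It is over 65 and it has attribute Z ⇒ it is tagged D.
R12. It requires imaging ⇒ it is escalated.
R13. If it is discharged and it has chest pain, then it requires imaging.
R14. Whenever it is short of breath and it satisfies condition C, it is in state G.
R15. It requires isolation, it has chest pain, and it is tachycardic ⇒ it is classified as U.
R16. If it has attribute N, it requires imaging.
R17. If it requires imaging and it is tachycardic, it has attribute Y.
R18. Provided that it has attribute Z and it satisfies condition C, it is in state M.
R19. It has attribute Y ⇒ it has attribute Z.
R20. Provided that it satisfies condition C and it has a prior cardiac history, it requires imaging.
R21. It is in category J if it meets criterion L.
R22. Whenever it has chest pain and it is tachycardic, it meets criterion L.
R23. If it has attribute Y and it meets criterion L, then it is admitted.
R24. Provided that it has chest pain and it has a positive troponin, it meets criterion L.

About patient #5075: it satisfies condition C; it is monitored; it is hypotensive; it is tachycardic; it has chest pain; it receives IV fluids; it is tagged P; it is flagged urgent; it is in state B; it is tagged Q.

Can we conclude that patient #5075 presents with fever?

Yes

By R6 (it satisfies condition C, it receives IV fluids): it requires isolation.
By R15 (it requires isolation, it has chest pain, it is tachycardic): it is classified as U.
By R22 (it has chest pain, it is tachycardic): it meets criterion L.
By R2 (it is classified as U): it requires imaging.
By R17 (it requires imaging, it is tachycardic): it has attribute Y.
By R19 (it has attribute Y): it has attribute Z.
By R3 (it has attribute Z, it meets criterion L): it presents with fever.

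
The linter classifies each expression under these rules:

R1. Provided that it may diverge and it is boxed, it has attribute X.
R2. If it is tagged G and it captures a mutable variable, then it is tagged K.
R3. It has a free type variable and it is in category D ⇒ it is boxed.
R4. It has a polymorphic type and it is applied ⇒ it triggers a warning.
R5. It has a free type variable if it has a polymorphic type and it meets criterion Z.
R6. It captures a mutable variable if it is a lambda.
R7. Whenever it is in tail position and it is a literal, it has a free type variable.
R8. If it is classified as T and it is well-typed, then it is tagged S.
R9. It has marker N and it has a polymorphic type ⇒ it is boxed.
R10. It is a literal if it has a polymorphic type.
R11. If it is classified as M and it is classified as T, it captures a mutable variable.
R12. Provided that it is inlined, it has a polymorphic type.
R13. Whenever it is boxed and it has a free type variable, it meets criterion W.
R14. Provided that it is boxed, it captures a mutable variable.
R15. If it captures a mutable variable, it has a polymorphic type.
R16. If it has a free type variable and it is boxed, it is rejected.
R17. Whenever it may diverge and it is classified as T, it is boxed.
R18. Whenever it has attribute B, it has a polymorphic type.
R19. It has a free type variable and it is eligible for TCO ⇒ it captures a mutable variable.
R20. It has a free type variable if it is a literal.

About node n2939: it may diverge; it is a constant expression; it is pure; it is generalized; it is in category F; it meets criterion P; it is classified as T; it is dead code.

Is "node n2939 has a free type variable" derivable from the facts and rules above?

By R17 (it may diverge, it is classified as T): it is boxed.
By R14 (it is boxed): it captures a mutable variable.
By R15 (it captures a mutable variable): it has a polymorphic type.
By R10 (it has a polymorphic type): it is a literal.
By R20 (it is a literal): it has a free type variable.

Yes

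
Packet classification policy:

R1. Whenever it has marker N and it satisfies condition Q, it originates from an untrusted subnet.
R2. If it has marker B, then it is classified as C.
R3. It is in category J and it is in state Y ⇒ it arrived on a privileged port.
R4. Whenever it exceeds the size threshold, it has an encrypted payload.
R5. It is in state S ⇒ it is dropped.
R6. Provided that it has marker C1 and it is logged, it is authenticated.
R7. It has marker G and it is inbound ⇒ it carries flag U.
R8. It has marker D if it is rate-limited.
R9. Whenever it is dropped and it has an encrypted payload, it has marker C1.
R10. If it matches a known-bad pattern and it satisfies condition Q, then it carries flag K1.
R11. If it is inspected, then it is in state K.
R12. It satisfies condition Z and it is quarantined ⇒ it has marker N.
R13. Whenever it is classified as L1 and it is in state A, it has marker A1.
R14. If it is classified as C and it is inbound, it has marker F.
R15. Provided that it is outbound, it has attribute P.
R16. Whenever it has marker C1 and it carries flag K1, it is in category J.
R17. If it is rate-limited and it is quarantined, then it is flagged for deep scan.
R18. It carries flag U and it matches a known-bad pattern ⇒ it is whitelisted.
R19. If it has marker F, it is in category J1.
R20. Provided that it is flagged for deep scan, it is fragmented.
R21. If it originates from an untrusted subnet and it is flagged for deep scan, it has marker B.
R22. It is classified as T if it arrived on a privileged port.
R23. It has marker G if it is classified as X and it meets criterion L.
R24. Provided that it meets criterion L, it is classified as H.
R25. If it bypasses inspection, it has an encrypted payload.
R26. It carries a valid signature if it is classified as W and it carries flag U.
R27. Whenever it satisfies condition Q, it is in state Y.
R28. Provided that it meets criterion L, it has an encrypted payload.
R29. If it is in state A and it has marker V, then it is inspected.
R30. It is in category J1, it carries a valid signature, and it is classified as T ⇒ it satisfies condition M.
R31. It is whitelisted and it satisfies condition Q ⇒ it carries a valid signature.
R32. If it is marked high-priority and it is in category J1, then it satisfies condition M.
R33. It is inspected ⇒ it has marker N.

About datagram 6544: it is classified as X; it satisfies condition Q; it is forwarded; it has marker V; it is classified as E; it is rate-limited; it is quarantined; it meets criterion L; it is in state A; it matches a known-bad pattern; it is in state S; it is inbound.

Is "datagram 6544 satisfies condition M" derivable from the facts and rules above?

Yes

By R5 (it is in state S): it is dropped.
By R10 (it matches a known-bad pattern, it satisfies condition Q): it carries flag K1.
By R17 (it is rate-limited, it is quarantined): it is flagged for deep scan.
By R23 (it is classified as X, it meets criterion L): it has marker G.
By R27 (it satisfies condition Q): it is in state Y.
By R28 (it meets criterion L): it has an encrypted payload.
By R29 (it is in state A, it has marker V): it is inspected.
By R33 (it is inspected): it has marker N.
By R1 (it has marker N, it satisfies condition Q): it originates from an untrusted subnet.
By R7 (it has marker G, it is inbound): it carries flag U.
By R9 (it is dropped, it has an encrypted payload): it has marker C1.
By R16 (it has marker C1, it carries flag K1): it is in category J.
By R18 (it carries flag U, it matches a known-bad pattern): it is whitelisted.
By R21 (it originates from an untrusted subnet, it is flagged for deep scan): it has marker B.
By R31 (it is whitelisted, it satisfies condition Q): it carries a valid signature.
By R2 (it has marker B): it is classified as C.
By R3 (it is in category J, it is in state Y): it arrived on a privileged port.
By R14 (it is classified as C, it is inbound): it has marker F.
By R19 (it has marker F): it is in category J1.
By R22 (it arrived on a privileged port): it is classified as T.
By R30 (it is in category J1, it carries a valid signature, it is classified as T): it satisfies condition M.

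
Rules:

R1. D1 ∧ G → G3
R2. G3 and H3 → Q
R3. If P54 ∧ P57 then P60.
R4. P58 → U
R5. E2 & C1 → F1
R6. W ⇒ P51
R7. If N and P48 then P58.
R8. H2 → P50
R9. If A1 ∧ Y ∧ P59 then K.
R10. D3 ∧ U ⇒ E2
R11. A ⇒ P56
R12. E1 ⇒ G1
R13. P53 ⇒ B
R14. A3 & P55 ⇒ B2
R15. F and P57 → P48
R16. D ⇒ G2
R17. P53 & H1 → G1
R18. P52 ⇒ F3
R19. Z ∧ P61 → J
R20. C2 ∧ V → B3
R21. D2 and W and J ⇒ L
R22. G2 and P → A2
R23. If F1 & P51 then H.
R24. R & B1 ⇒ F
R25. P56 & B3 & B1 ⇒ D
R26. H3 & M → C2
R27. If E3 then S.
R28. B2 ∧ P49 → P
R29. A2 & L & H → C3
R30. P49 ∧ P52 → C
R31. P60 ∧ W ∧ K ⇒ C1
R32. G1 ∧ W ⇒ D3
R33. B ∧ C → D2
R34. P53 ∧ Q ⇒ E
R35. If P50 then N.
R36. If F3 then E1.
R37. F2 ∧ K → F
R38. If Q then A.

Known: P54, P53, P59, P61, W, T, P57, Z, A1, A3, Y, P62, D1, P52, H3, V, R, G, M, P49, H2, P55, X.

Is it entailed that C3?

No

Forward chaining from the given facts derives: G3, Q, P60, P51, P50, K, B, B2, F3, J, C2, P, C, C1, D2, E, N, E1, A, P56, G1, B3, L, D3.
The only rule concluding C3 is R29, which needs A2; that is never established.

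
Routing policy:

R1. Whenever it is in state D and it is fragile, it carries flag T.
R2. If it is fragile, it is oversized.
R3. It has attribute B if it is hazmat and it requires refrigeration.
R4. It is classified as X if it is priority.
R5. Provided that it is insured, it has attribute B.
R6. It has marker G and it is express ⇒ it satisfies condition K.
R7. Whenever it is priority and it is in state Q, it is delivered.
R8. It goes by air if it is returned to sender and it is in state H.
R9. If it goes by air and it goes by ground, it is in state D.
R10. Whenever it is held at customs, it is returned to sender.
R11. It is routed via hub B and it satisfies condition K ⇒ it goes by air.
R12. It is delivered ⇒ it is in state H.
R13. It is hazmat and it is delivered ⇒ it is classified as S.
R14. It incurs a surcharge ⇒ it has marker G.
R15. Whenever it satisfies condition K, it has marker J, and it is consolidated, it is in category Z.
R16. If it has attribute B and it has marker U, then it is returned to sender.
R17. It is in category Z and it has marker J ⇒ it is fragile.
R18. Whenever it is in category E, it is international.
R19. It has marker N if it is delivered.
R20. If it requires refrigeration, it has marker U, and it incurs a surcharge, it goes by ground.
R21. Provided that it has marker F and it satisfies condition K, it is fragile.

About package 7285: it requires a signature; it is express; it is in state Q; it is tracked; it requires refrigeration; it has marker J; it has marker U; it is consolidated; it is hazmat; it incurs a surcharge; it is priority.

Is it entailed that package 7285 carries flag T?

Yes

By R3 (it is hazmat, it requires refrigeration): it has attribute B.
By R7 (it is priority, it is in state Q): it is delivered.
By R12 (it is delivered): it is in state H.
By R14 (it incurs a surcharge): it has marker G.
By R16 (it has attribute B, it has marker U): it is returned to sender.
By R20 (it requires refrigeration, it has marker U, it incurs a surcharge): it goes by ground.
By R6 (it has marker G, it is express): it satisfies condition K.
By R8 (it is returned to sender, it is in state H): it goes by air.
By R9 (it goes by air, it goes by ground): it is in state D.
By R15 (it satisfies condition K, it has marker J, it is consolidated): it is in category Z.
By R17 (it is in category Z, it has marker J): it is fragile.
By R1 (it is in state D, it is fragile): it carries flag T.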